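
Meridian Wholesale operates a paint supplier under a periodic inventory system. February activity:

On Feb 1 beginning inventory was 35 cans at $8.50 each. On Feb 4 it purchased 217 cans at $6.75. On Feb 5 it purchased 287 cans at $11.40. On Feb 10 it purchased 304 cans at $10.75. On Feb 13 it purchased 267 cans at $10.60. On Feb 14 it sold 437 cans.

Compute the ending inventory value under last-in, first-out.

Feb 14, 437 sold [LIFO — newest first]: 267 @ $10.60 + 170 @ $10.75 = $4,657.70
Ending inventory: 35 @ $8.50 + 217 @ $6.75 + 287 @ $11.40 + 134 @ $10.75 = $6,474.55

Ending inventory = $6,474.55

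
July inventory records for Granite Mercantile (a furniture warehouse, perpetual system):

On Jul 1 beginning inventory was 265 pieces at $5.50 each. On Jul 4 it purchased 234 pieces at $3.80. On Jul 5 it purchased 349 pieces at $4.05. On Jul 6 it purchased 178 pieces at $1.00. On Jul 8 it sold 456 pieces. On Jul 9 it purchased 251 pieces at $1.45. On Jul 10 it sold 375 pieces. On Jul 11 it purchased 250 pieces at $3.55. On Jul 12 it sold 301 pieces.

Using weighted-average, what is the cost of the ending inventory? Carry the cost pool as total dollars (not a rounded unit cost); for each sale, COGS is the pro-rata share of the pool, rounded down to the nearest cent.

Ending inventory = $1,290.43

After Jul 1: 265 on hand, pool $1,457.50 (≈ $5.5000 each)
After Jul 4: 499 on hand, pool $2,346.70 (≈ $4.7028 each)
After Jul 5: 848 on hand, pool $3,760.15 (≈ $4.4341 each)
After Jul 6: 1026 on hand, pool $3,938.15 (≈ $3.8384 each)
Jul 8, sell 456: 456/1026 × $3,938.15 → $1,750.28
After Jul 9: 821 on hand, pool $2,551.82 (≈ $3.1082 each)
Jul 10, sell 375: 375/821 × $2,551.82 → $1,165.56
After Jul 11: 696 on hand, pool $2,273.76 (≈ $3.2669 each)
Jul 12, sell 301: 301/696 × $2,273.76 → $983.33
Total COGS = $1,750.28 + $1,165.56 + $983.33 = $3,899.17
Ending inventory (cost pool remaining) = $1,290.43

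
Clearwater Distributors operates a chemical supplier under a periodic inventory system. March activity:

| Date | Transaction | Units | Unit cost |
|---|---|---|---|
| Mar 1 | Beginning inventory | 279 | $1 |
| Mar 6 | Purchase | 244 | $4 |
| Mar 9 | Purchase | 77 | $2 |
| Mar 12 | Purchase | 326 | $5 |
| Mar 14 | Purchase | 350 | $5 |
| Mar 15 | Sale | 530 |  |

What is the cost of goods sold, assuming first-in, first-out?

COGS = $1,269

Mar 15, 530 sold [FIFO — oldest first]: 279 @ $1 + 244 @ $4 + 7 @ $2 = $1,269
Ending inventory: 70 @ $2 + 326 @ $5 + 350 @ $5 = $3,520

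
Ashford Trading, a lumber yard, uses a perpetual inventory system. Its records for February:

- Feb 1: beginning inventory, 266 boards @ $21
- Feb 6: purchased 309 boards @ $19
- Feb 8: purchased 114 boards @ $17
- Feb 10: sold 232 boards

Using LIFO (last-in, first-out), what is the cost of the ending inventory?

Ending inventory = $9,215

Feb 10, 232 sold [LIFO — newest first]: 114 @ $17 + 118 @ $19 = $4,180
Ending inventory: 266 @ $21 + 191 @ $19 = $9,215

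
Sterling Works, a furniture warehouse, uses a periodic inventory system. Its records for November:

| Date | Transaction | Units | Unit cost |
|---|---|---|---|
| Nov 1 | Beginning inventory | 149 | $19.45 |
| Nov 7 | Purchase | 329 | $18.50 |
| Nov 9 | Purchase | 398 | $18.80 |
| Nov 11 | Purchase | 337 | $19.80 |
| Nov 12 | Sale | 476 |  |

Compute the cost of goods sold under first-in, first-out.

COGS = $8,947.55

Nov 12, 476 sold [FIFO — oldest first]: 149 @ $19.45 + 327 @ $18.50 = $8,947.55
Ending inventory: 2 @ $18.50 + 398 @ $18.80 + 337 @ $19.80 = $14,192.00
Check: goods available $23,139.55 = COGS $8,947.55 + ending $14,192.00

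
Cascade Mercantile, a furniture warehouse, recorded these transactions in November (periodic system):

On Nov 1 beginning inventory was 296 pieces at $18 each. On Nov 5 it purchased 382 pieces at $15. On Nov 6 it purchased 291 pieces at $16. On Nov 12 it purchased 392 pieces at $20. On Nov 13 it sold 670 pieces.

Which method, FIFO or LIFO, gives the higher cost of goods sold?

FIFO COGS: 296 @ $18 + 374 @ $15 = $10,938
LIFO COGS: 392 @ $20 + 278 @ $16 = $12,288

LIFO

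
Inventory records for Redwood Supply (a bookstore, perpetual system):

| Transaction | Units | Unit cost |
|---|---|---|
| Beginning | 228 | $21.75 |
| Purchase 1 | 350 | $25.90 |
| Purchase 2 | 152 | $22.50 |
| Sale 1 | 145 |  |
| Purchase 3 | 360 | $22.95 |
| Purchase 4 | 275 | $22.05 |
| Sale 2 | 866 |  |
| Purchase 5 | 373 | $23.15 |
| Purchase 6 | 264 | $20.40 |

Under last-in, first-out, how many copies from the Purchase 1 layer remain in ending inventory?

126

Sale 1 (145) [LIFO — newest first]: 145 @ $22.50 = $3,262.50
Sale 2 (866) [LIFO — newest first]: 275 @ $22.05 + 360 @ $22.95 + 7 @ $22.50 + 224 @ $25.90 = $20,284.85
Total COGS = $3,262.50 + $20,284.85 = $23,547.35
Ending inventory: 228 @ $21.75 + 126 @ $25.90 + 373 @ $23.15 + 264 @ $20.40 = $22,242.95
Check: goods available $45,790.30 = COGS $23,547.35 + ending $22,242.95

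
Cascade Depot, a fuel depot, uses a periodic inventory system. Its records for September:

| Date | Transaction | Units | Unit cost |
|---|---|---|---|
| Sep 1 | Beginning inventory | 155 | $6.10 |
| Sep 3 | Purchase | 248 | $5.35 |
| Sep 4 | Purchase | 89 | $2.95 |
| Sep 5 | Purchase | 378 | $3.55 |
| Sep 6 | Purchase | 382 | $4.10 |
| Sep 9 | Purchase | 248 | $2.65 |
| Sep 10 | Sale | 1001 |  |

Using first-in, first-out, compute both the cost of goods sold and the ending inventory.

COGS = $4,413.85; ending inventory = $1,686.30

Sep 10, 1001 sold [FIFO — oldest first]: 155 @ $6.10 + 248 @ $5.35 + 89 @ $2.95 + 378 @ $3.55 + 131 @ $4.10 = $4,413.85
Ending inventory: 251 @ $4.10 + 248 @ $2.65 = $1,686.30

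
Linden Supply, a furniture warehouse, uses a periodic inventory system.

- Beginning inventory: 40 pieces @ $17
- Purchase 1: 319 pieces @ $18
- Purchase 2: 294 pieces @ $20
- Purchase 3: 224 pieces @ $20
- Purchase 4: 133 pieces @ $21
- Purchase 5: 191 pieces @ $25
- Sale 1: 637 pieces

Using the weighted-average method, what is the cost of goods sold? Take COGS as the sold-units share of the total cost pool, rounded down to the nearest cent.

COGS = $12,915.02

Sale 1, sell 637: 637/1201 × $24,350.00 → $12,915.02
Ending inventory (cost pool remaining) = $11,434.98
Check: goods available $24,350.00 = COGS $12,915.02 + ending $11,434.98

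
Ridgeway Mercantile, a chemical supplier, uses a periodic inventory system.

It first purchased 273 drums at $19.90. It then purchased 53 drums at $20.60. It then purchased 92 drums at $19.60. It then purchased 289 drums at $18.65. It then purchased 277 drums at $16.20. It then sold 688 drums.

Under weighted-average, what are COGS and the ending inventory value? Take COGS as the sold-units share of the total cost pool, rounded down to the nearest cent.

Sale 1, sell 688: 688/984 × $18,204.95 → $12,728.66
Ending inventory (cost pool remaining) = $5,476.29

COGS = $12,728.66; ending inventory = $5,476.29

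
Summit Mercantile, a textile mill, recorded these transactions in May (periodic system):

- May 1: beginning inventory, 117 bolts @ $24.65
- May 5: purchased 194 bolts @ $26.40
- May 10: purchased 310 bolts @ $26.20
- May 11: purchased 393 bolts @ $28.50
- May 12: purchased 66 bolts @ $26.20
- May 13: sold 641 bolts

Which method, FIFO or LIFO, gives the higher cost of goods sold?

LIFO

FIFO COGS: 117 @ $24.65 + 194 @ $26.40 + 310 @ $26.20 + 20 @ $28.50 = $16,697.65
LIFO COGS: 66 @ $26.20 + 393 @ $28.50 + 182 @ $26.20 = $17,698.10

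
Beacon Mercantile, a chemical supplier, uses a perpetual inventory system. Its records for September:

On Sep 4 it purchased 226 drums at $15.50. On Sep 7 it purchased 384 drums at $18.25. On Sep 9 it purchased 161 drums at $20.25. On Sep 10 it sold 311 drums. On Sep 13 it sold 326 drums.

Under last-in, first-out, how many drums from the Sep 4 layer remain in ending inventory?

134

Sep 10, 311 sold [LIFO — newest first]: 161 @ $20.25 + 150 @ $18.25 = $5,997.75
Sep 13, 326 sold [LIFO — newest first]: 234 @ $18.25 + 92 @ $15.50 = $5,696.50
Total COGS = $5,997.75 + $5,696.50 = $11,694.25
Ending inventory: 134 @ $15.50 = $2,077.00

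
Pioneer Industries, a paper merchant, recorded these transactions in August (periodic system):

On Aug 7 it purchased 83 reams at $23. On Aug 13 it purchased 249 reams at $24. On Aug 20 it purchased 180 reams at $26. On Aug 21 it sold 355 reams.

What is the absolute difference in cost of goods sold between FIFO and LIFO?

$397

FIFO COGS: 83 @ $23 + 249 @ $24 + 23 @ $26 = $8,483
LIFO COGS: 180 @ $26 + 175 @ $24 = $8,880
Difference = |$8,483 − $8,880| = $397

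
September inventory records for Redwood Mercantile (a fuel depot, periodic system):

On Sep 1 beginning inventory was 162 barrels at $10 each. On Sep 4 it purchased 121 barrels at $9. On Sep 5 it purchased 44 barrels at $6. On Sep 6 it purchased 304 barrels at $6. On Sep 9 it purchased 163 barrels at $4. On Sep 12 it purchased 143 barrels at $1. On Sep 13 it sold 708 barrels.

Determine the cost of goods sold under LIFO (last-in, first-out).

Sep 13, 708 sold [LIFO — newest first]: 143 @ $1 + 163 @ $4 + 304 @ $6 + 44 @ $6 + 54 @ $9 = $3,369
Ending inventory: 162 @ $10 + 67 @ $9 = $2,223

COGS = $3,369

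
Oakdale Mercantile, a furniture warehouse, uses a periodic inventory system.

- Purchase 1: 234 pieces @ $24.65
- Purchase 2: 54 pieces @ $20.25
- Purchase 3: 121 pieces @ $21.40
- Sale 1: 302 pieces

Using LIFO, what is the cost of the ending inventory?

Ending inventory = $2,637.55

Sale 1 (302) [LIFO — newest first]: 121 @ $21.40 + 54 @ $20.25 + 127 @ $24.65 = $6,813.45
Ending inventory: 107 @ $24.65 = $2,637.55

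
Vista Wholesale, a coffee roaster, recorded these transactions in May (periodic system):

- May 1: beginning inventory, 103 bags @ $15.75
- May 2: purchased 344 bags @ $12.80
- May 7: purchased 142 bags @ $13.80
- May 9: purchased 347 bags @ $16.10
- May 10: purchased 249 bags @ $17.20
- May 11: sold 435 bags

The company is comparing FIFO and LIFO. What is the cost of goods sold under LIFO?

COGS = $7,277.40

FIFO COGS: 103 @ $15.75 + 332 @ $12.80 = $5,871.85
LIFO COGS: 249 @ $17.20 + 186 @ $16.10 = $7,277.40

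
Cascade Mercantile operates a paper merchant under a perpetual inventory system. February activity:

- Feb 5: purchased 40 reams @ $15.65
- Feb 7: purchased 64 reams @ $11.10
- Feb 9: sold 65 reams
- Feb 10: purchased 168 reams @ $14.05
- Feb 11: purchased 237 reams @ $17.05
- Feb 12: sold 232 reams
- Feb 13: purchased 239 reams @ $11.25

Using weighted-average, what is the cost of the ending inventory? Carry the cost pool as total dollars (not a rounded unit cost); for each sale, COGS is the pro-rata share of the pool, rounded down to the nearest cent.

Ending inventory = $5,984.50

After Feb 5: 40 on hand, pool $626.00 (≈ $15.6500 each)
After Feb 7: 104 on hand, pool $1,336.40 (≈ $12.8500 each)
Feb 9, sell 65: 65/104 × $1,336.40 → $835.25
After Feb 10: 207 on hand, pool $2,861.55 (≈ $13.8239 each)
After Feb 11: 444 on hand, pool $6,902.40 (≈ $15.5459 each)
Feb 12, sell 232: 232/444 × $6,902.40 → $3,606.65
After Feb 13: 451 on hand, pool $5,984.50 (≈ $13.2694 each)
Total COGS = $835.25 + $3,606.65 = $4,441.90
Ending inventory (cost pool remaining) = $5,984.50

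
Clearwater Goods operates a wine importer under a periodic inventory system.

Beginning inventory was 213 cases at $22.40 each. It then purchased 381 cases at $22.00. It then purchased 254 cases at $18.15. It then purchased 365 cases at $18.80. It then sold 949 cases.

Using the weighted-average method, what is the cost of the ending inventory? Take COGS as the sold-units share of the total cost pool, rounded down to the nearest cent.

Ending inventory = $5,359.51

Sale 1, sell 949: 949/1213 × $24,625.30 → $19,265.79
Ending inventory (cost pool remaining) = $5,359.51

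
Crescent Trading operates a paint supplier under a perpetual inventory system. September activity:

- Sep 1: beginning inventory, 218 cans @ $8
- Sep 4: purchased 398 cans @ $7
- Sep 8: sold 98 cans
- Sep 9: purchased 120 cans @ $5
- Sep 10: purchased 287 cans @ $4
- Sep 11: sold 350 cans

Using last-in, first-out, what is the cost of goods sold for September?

Sep 8, 98 sold [LIFO — newest first]: 98 @ $7 = $686
Sep 11, 350 sold [LIFO — newest first]: 287 @ $4 + 63 @ $5 = $1,463
Total COGS = $686 + $1,463 = $2,149
Ending inventory: 218 @ $8 + 300 @ $7 + 57 @ $5 = $4,129

COGS = $2,149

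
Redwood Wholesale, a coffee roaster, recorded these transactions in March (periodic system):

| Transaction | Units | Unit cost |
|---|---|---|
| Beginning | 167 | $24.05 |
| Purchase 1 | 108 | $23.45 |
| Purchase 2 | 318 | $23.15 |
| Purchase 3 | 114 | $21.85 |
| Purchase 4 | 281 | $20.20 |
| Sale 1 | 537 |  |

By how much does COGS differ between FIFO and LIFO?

$1,159.85

FIFO COGS: 167 @ $24.05 + 108 @ $23.45 + 262 @ $23.15 = $12,614.25
LIFO COGS: 281 @ $20.20 + 114 @ $21.85 + 142 @ $23.15 = $11,454.40
Difference = |$12,614.25 − $11,454.40| = $1,159.85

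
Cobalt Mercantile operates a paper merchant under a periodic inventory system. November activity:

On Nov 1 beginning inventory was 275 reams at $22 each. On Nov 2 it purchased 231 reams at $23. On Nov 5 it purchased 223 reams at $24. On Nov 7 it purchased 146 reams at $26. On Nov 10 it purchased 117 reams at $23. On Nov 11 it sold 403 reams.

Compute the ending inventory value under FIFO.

Ending inventory = $14,208

Nov 11, 403 sold [FIFO — oldest first]: 275 @ $22 + 128 @ $23 = $8,994
Ending inventory: 103 @ $23 + 223 @ $24 + 146 @ $26 + 117 @ $23 = $14,208
Check: goods available $23,202 = COGS $8,994 + ending $14,208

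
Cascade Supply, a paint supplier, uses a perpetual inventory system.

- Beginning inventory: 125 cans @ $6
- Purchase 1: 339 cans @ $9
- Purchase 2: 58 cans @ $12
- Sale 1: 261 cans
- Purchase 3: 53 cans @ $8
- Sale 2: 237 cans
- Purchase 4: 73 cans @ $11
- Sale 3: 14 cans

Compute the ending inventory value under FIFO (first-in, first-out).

Sale 1 (261) [FIFO — oldest first]: 125 @ $6 + 136 @ $9 = $1,974
Sale 2 (237) [FIFO — oldest first]: 203 @ $9 + 34 @ $12 = $2,235
Sale 3 (14) [FIFO — oldest first]: 14 @ $12 = $168
Total COGS = $1,974 + $2,235 + $168 = $4,377
Ending inventory: 10 @ $12 + 53 @ $8 + 73 @ $11 = $1,347

Ending inventory = $1,347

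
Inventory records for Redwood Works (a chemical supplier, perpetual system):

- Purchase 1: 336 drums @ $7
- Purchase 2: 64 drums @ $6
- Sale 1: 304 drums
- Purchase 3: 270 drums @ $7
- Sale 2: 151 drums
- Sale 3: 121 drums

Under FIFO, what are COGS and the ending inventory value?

COGS = $3,968; ending inventory = $658

Sale 1 (304) [FIFO — oldest first]: 304 @ $7 = $2,128
Sale 2 (151) [FIFO — oldest first]: 32 @ $7 + 64 @ $6 + 55 @ $7 = $993
Sale 3 (121) [FIFO — oldest first]: 121 @ $7 = $847
Total COGS = $2,128 + $993 + $847 = $3,968
Ending inventory: 94 @ $7 = $658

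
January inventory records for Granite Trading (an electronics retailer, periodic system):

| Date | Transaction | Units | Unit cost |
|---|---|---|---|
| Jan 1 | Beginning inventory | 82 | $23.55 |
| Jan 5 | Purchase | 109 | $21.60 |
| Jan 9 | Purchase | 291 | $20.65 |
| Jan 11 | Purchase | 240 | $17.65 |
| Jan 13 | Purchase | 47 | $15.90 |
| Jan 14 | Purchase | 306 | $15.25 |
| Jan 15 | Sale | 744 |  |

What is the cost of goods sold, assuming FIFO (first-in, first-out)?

COGS = $14,880.45

Jan 15, 744 sold [FIFO — oldest first]: 82 @ $23.55 + 109 @ $21.60 + 291 @ $20.65 + 240 @ $17.65 + 22 @ $15.90 = $14,880.45
Ending inventory: 25 @ $15.90 + 306 @ $15.25 = $5,064.00
Check: goods available $19,944.45 = COGS $14,880.45 + ending $5,064.00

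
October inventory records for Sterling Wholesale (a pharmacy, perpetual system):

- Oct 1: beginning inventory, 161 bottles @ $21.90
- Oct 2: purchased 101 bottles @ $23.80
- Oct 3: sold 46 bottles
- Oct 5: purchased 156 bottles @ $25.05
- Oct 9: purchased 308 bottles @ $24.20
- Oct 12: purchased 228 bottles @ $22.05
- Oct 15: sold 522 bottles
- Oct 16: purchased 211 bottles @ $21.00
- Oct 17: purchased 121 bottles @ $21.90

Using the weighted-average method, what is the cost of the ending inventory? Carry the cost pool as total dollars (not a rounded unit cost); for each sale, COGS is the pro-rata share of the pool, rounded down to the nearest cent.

After Oct 1: 161 on hand, pool $3,525.90 (≈ $21.9000 each)
After Oct 2: 262 on hand, pool $5,929.70 (≈ $22.6324 each)
Oct 3, sell 46: 46/262 × $5,929.70 → $1,041.09
After Oct 5: 372 on hand, pool $8,796.41 (≈ $23.6463 each)
After Oct 9: 680 on hand, pool $16,250.01 (≈ $23.8971 each)
After Oct 12: 908 on hand, pool $21,277.41 (≈ $23.4333 each)
Oct 15, sell 522: 522/908 × $21,277.41 → $12,232.16
After Oct 16: 597 on hand, pool $13,476.25 (≈ $22.5733 each)
After Oct 17: 718 on hand, pool $16,126.15 (≈ $22.4598 each)
Total COGS = $1,041.09 + $12,232.16 = $13,273.25
Ending inventory (cost pool remaining) = $16,126.15

Ending inventory = $16,126.15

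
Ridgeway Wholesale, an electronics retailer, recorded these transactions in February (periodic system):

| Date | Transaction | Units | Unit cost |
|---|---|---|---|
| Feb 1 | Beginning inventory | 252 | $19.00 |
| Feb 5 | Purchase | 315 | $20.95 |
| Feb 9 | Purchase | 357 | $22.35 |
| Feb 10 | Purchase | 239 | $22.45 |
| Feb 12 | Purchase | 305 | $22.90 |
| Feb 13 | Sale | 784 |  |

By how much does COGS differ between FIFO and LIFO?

$1,476.85

FIFO COGS: 252 @ $19.00 + 315 @ $20.95 + 217 @ $22.35 = $16,237.20
LIFO COGS: 305 @ $22.90 + 239 @ $22.45 + 240 @ $22.35 = $17,714.05
Difference = |$16,237.20 − $17,714.05| = $1,476.85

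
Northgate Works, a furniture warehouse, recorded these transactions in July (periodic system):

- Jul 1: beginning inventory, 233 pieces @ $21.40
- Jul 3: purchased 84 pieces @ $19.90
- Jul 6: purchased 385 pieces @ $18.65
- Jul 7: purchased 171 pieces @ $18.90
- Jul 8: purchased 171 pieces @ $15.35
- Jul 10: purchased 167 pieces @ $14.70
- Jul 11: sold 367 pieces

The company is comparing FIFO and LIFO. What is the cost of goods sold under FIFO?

FIFO COGS: 233 @ $21.40 + 84 @ $19.90 + 50 @ $18.65 = $7,590.30
LIFO COGS: 167 @ $14.70 + 171 @ $15.35 + 29 @ $18.90 = $5,627.85

COGS = $7,590.30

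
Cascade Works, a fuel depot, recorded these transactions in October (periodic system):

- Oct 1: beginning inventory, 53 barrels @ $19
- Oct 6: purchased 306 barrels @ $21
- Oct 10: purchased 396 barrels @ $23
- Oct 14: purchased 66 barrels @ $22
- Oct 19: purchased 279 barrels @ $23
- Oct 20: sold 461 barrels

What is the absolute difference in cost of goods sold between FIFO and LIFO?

FIFO COGS: 53 @ $19 + 306 @ $21 + 102 @ $23 = $9,779
LIFO COGS: 279 @ $23 + 66 @ $22 + 116 @ $23 = $10,537
Difference = |$9,779 − $10,537| = $758

$758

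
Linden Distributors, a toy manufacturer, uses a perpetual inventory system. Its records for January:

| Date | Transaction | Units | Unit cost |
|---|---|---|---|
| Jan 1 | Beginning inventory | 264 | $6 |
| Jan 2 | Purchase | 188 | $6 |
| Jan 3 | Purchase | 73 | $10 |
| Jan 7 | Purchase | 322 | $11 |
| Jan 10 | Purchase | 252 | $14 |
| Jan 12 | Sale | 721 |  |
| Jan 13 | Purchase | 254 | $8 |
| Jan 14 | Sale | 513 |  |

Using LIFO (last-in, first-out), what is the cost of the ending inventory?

Jan 12, 721 sold [LIFO — newest first]: 252 @ $14 + 322 @ $11 + 73 @ $10 + 74 @ $6 = $8,244
Jan 14, 513 sold [LIFO — newest first]: 254 @ $8 + 114 @ $6 + 145 @ $6 = $3,586
Total COGS = $8,244 + $3,586 = $11,830
Ending inventory: 119 @ $6 = $714
Check: goods available $12,544 = COGS $11,830 + ending $714

Ending inventory = $714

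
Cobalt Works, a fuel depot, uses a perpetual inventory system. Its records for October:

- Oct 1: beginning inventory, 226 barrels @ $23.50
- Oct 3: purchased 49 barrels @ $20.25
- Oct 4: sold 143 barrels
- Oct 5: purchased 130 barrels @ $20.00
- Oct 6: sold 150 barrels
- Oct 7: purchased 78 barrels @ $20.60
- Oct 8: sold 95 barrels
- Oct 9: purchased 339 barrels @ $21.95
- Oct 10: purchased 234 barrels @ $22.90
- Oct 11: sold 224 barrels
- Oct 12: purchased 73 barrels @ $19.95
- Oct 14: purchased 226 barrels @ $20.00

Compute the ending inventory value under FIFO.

Ending inventory = $15,944.45

Oct 4, 143 sold [FIFO — oldest first]: 143 @ $23.50 = $3,360.50
Oct 6, 150 sold [FIFO — oldest first]: 83 @ $23.50 + 49 @ $20.25 + 18 @ $20.00 = $3,302.75
Oct 8, 95 sold [FIFO — oldest first]: 95 @ $20.00 = $1,900.00
Oct 11, 224 sold [FIFO — oldest first]: 17 @ $20.00 + 78 @ $20.60 + 129 @ $21.95 = $4,778.35
Total COGS = $3,360.50 + $3,302.75 + $1,900.00 + $4,778.35 = $13,341.60
Ending inventory: 210 @ $21.95 + 234 @ $22.90 + 73 @ $19.95 + 226 @ $20.00 = $15,944.45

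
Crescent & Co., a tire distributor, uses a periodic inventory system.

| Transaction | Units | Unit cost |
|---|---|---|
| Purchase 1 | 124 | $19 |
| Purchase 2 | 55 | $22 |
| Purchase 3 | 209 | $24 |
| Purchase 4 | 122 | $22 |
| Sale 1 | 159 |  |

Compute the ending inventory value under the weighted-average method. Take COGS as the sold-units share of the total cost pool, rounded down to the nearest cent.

Ending inventory = $7,753.66

Sale 1, sell 159: 159/510 × $11,266.00 → $3,512.34
Ending inventory (cost pool remaining) = $7,753.66
Check: goods available $11,266.00 = COGS $3,512.34 + ending $7,753.66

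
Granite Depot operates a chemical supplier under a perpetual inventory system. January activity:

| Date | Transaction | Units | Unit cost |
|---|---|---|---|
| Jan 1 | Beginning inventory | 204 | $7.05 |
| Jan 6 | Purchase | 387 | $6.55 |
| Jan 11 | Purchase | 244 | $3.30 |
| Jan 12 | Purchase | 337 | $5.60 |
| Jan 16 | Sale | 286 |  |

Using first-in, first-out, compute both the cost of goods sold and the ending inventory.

Jan 16, 286 sold [FIFO — oldest first]: 204 @ $7.05 + 82 @ $6.55 = $1,975.30
Ending inventory: 305 @ $6.55 + 244 @ $3.30 + 337 @ $5.60 = $4,690.15

COGS = $1,975.30; ending inventory = $4,690.15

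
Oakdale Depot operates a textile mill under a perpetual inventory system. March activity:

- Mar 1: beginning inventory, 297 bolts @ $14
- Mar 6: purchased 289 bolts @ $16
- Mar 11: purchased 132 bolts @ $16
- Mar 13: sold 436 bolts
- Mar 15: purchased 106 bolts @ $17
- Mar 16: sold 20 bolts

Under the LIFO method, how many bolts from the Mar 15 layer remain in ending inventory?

Mar 13, 436 sold [LIFO — newest first]: 132 @ $16 + 289 @ $16 + 15 @ $14 = $6,946
Mar 16, 20 sold [LIFO — newest first]: 20 @ $17 = $340
Total COGS = $6,946 + $340 = $7,286
Ending inventory: 282 @ $14 + 86 @ $17 = $5,410

86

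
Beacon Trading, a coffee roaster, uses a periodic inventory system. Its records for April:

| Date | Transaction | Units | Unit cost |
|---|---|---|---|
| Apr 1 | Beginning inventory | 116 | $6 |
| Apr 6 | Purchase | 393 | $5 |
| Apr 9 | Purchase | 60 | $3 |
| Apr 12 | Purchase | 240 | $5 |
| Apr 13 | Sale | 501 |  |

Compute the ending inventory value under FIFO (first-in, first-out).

Apr 13, 501 sold [FIFO — oldest first]: 116 @ $6 + 385 @ $5 = $2,621
Ending inventory: 8 @ $5 + 60 @ $3 + 240 @ $5 = $1,420
Check: goods available $4,041 = COGS $2,621 + ending $1,420

Ending inventory = $1,420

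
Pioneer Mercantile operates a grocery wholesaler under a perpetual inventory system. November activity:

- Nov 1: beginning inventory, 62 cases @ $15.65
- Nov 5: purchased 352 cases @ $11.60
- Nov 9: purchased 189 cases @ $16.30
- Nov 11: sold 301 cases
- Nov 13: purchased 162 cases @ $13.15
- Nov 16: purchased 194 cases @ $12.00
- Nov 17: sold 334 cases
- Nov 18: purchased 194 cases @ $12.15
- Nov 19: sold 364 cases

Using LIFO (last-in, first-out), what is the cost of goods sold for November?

Nov 11, 301 sold [LIFO — newest first]: 189 @ $16.30 + 112 @ $11.60 = $4,379.90
Nov 17, 334 sold [LIFO — newest first]: 194 @ $12.00 + 140 @ $13.15 = $4,169.00
Nov 19, 364 sold [LIFO — newest first]: 194 @ $12.15 + 22 @ $13.15 + 148 @ $11.60 = $4,363.20
Total COGS = $4,379.90 + $4,169.00 + $4,363.20 = $12,912.10
Ending inventory: 62 @ $15.65 + 92 @ $11.60 = $2,037.50

COGS = $12,912.10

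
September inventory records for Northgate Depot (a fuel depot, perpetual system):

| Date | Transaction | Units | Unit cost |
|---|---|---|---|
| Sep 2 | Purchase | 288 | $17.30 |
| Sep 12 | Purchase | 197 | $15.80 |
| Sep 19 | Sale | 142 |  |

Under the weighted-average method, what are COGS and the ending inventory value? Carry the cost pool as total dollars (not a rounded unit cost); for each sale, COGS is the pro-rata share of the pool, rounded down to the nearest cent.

COGS = $2,370.08; ending inventory = $5,724.92

After Sep 2: 288 on hand, pool $4,982.40 (≈ $17.3000 each)
After Sep 12: 485 on hand, pool $8,095.00 (≈ $16.6907 each)
Sep 19, sell 142: 142/485 × $8,095.00 → $2,370.08
Ending inventory (cost pool remaining) = $5,724.92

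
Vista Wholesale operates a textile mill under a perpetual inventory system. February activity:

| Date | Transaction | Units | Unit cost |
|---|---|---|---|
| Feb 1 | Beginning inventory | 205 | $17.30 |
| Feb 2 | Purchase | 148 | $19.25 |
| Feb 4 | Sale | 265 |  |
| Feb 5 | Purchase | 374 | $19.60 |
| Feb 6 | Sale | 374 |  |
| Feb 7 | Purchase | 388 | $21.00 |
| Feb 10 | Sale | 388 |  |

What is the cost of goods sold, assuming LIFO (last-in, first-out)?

Feb 4, 265 sold [LIFO — newest first]: 148 @ $19.25 + 117 @ $17.30 = $4,873.10
Feb 6, 374 sold [LIFO — newest first]: 374 @ $19.60 = $7,330.40
Feb 10, 388 sold [LIFO — newest first]: 388 @ $21.00 = $8,148.00
Total COGS = $4,873.10 + $7,330.40 + $8,148.00 = $20,351.50
Ending inventory: 88 @ $17.30 = $1,522.40

COGS = $20,351.50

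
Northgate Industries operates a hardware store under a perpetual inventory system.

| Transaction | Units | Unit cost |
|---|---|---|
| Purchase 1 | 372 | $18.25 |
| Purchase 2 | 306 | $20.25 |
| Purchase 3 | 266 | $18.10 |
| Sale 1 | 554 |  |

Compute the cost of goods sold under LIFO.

Sale 1 (554) [LIFO — newest first]: 266 @ $18.10 + 288 @ $20.25 = $10,646.60
Ending inventory: 372 @ $18.25 + 18 @ $20.25 = $7,153.50

COGS = $10,646.60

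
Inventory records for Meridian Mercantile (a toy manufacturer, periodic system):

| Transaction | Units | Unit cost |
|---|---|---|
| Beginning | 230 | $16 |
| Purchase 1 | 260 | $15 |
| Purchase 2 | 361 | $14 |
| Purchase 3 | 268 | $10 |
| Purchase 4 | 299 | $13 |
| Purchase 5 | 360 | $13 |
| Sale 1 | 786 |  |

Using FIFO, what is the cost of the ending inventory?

Sale 1 (786) [FIFO — oldest first]: 230 @ $16 + 260 @ $15 + 296 @ $14 = $11,724
Ending inventory: 65 @ $14 + 268 @ $10 + 299 @ $13 + 360 @ $13 = $12,157

Ending inventory = $12,157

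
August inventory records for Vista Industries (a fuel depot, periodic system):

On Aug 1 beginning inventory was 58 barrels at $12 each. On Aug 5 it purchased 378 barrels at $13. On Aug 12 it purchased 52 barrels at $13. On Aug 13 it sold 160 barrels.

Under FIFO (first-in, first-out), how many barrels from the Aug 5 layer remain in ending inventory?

276

Aug 13, 160 sold [FIFO — oldest first]: 58 @ $12 + 102 @ $13 = $2,022
Ending inventory: 276 @ $13 + 52 @ $13 = $4,264
Check: goods available $6,286 = COGS $2,022 + ending $4,264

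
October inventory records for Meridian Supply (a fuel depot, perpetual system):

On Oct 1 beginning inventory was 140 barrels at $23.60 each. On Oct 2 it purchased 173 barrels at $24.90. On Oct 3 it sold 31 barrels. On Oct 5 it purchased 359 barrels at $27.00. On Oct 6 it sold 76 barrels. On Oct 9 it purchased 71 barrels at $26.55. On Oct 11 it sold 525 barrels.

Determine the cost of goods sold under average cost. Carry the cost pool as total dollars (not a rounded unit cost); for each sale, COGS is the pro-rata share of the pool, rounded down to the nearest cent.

COGS = $16,314.65

After Oct 1: 140 on hand, pool $3,304.00 (≈ $23.6000 each)
After Oct 2: 313 on hand, pool $7,611.70 (≈ $24.3185 each)
Oct 3, sell 31: 31/313 × $7,611.70 → $753.87
After Oct 5: 641 on hand, pool $16,550.83 (≈ $25.8203 each)
Oct 6, sell 76: 76/641 × $16,550.83 → $1,962.34
After Oct 9: 636 on hand, pool $16,473.54 (≈ $25.9018 each)
Oct 11, sell 525: 525/636 × $16,473.54 → $13,598.44
Total COGS = $753.87 + $1,962.34 + $13,598.44 = $16,314.65
Ending inventory (cost pool remaining) = $2,875.10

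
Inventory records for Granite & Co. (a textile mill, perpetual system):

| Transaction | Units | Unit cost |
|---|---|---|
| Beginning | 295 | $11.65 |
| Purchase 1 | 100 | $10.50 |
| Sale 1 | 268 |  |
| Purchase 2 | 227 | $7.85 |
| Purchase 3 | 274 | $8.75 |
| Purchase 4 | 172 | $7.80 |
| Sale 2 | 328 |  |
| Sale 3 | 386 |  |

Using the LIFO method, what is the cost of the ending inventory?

Ending inventory = $1,001.90

Sale 1 (268) [LIFO — newest first]: 100 @ $10.50 + 168 @ $11.65 = $3,007.20
Sale 2 (328) [LIFO — newest first]: 172 @ $7.80 + 156 @ $8.75 = $2,706.60
Sale 3 (386) [LIFO — newest first]: 118 @ $8.75 + 227 @ $7.85 + 41 @ $11.65 = $3,292.10
Total COGS = $3,007.20 + $2,706.60 + $3,292.10 = $9,005.90
Ending inventory: 86 @ $11.65 = $1,001.90
Check: goods available $10,007.80 = COGS $9,005.90 + ending $1,001.90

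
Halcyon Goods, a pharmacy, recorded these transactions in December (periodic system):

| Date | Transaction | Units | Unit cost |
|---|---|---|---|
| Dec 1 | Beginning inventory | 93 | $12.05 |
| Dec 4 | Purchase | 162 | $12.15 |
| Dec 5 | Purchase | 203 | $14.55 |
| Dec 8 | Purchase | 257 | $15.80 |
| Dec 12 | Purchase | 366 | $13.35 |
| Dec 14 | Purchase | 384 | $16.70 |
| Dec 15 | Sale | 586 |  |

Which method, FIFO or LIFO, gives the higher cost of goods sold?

FIFO COGS: 93 @ $12.05 + 162 @ $12.15 + 203 @ $14.55 + 128 @ $15.80 = $8,065.00
LIFO COGS: 384 @ $16.70 + 202 @ $13.35 = $9,109.50

LIFO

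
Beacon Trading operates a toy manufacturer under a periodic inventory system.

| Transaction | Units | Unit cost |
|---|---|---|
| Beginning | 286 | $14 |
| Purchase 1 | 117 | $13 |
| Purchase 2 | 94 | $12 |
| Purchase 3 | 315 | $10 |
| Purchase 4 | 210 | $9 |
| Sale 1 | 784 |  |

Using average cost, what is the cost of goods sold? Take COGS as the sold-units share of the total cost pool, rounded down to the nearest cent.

Sale 1, sell 784: 784/1022 × $11,693.00 → $8,969.97
Ending inventory (cost pool remaining) = $2,723.03

COGS = $8,969.97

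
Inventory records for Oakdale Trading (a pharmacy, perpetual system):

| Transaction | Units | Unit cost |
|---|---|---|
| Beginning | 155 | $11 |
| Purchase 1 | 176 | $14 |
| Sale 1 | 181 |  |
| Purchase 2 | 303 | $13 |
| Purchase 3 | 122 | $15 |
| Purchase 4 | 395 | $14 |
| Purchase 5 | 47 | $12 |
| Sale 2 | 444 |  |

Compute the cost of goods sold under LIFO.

COGS = $8,643

Sale 1 (181) [LIFO — newest first]: 176 @ $14 + 5 @ $11 = $2,519
Sale 2 (444) [LIFO — newest first]: 47 @ $12 + 395 @ $14 + 2 @ $15 = $6,124
Total COGS = $2,519 + $6,124 = $8,643
Ending inventory: 150 @ $11 + 303 @ $13 + 120 @ $15 = $7,389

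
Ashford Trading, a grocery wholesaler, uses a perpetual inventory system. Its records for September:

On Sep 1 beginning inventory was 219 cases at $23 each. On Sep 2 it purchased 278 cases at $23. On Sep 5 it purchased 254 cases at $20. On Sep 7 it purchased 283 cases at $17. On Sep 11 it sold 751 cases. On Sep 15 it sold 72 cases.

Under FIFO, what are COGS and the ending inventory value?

COGS = $17,735; ending inventory = $3,587

Sep 11, 751 sold [FIFO — oldest first]: 219 @ $23 + 278 @ $23 + 254 @ $20 = $16,511
Sep 15, 72 sold [FIFO — oldest first]: 72 @ $17 = $1,224
Total COGS = $16,511 + $1,224 = $17,735
Ending inventory: 211 @ $17 = $3,587
Check: goods available $21,322 = COGS $17,735 + ending $3,587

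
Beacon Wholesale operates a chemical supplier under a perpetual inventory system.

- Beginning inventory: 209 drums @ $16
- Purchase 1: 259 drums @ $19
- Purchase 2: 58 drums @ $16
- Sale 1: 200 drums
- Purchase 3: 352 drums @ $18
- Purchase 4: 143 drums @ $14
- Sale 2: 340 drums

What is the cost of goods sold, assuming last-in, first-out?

COGS = $9,174

Sale 1 (200) [LIFO — newest first]: 58 @ $16 + 142 @ $19 = $3,626
Sale 2 (340) [LIFO — newest first]: 143 @ $14 + 197 @ $18 = $5,548
Total COGS = $3,626 + $5,548 = $9,174
Ending inventory: 209 @ $16 + 117 @ $19 + 155 @ $18 = $8,357
Check: goods available $17,531 = COGS $9,174 + ending $8,357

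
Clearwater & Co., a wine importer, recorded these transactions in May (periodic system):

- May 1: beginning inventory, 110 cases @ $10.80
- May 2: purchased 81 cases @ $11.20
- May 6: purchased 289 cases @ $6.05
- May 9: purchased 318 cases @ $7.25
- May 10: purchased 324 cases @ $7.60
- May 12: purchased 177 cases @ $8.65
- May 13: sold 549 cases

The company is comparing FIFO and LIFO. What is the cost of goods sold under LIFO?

FIFO COGS: 110 @ $10.80 + 81 @ $11.20 + 289 @ $6.05 + 69 @ $7.25 = $4,343.90
LIFO COGS: 177 @ $8.65 + 324 @ $7.60 + 48 @ $7.25 = $4,341.45

COGS = $4,341.45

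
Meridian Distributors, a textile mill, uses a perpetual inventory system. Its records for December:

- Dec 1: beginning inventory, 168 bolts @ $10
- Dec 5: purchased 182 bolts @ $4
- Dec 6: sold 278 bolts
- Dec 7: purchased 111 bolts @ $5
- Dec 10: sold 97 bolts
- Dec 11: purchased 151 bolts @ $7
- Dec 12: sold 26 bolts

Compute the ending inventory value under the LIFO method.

Ending inventory = $1,665

Dec 6, 278 sold [LIFO — newest first]: 182 @ $4 + 96 @ $10 = $1,688
Dec 10, 97 sold [LIFO — newest first]: 97 @ $5 = $485
Dec 12, 26 sold [LIFO — newest first]: 26 @ $7 = $182
Total COGS = $1,688 + $485 + $182 = $2,355
Ending inventory: 72 @ $10 + 14 @ $5 + 125 @ $7 = $1,665
Check: goods available $4,020 = COGS $2,355 + ending $1,665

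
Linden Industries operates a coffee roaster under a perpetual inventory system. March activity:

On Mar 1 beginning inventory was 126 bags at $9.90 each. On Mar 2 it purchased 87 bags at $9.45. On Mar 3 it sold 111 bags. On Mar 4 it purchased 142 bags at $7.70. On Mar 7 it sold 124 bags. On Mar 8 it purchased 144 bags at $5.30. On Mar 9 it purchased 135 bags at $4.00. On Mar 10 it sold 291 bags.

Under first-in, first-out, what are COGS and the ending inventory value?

COGS = $4,034.15; ending inventory = $432.00

Mar 3, 111 sold [FIFO — oldest first]: 111 @ $9.90 = $1,098.90
Mar 7, 124 sold [FIFO — oldest first]: 15 @ $9.90 + 87 @ $9.45 + 22 @ $7.70 = $1,140.05
Mar 10, 291 sold [FIFO — oldest first]: 120 @ $7.70 + 144 @ $5.30 + 27 @ $4.00 = $1,795.20
Total COGS = $1,098.90 + $1,140.05 + $1,795.20 = $4,034.15
Ending inventory: 108 @ $4.00 = $432.00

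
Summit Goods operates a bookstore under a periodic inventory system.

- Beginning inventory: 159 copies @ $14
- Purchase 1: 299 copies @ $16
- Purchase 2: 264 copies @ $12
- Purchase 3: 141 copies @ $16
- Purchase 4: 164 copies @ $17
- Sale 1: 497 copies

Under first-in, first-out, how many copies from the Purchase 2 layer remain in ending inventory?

Sale 1 (497) [FIFO — oldest first]: 159 @ $14 + 299 @ $16 + 39 @ $12 = $7,478
Ending inventory: 225 @ $12 + 141 @ $16 + 164 @ $17 = $7,744

225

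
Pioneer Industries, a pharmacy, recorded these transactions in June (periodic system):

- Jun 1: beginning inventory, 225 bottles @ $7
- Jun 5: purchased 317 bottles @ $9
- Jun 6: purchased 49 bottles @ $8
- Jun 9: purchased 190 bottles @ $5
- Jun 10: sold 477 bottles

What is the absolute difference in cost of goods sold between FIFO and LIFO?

FIFO COGS: 225 @ $7 + 252 @ $9 = $3,843
LIFO COGS: 190 @ $5 + 49 @ $8 + 238 @ $9 = $3,484
Difference = |$3,843 − $3,484| = $359

$359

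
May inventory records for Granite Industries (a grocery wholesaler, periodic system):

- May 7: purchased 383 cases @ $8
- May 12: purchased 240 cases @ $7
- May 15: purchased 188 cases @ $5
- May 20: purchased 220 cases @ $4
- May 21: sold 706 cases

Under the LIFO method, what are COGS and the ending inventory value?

COGS = $3,964; ending inventory = $2,600

May 21, 706 sold [LIFO — newest first]: 220 @ $4 + 188 @ $5 + 240 @ $7 + 58 @ $8 = $3,964
Ending inventory: 325 @ $8 = $2,600
Check: goods available $6,564 = COGS $3,964 + ending $2,600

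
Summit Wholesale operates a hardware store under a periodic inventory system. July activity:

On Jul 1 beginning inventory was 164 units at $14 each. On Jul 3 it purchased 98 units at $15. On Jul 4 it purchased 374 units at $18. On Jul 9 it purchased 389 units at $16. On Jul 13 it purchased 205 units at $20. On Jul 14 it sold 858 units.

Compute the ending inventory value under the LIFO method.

Ending inventory = $5,746

Jul 14, 858 sold [LIFO — newest first]: 205 @ $20 + 389 @ $16 + 264 @ $18 = $15,076
Ending inventory: 164 @ $14 + 98 @ $15 + 110 @ $18 = $5,746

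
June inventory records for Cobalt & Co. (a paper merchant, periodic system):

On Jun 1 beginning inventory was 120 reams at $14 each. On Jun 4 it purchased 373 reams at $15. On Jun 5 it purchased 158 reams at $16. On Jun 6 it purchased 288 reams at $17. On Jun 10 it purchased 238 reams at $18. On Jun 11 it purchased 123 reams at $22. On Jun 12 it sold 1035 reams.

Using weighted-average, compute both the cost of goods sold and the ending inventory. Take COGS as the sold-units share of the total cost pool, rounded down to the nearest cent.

Jun 12, sell 1035: 1035/1300 × $21,689.00 → $17,267.78
Ending inventory (cost pool remaining) = $4,421.22
Check: goods available $21,689.00 = COGS $17,267.78 + ending $4,421.22

COGS = $17,267.78; ending inventory = $4,421.22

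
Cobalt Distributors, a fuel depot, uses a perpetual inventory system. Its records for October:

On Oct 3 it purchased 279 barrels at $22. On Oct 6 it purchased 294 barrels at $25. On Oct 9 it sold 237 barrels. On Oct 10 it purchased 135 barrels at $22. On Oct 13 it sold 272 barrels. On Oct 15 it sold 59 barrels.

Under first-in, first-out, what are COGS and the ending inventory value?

Oct 9, 237 sold [FIFO — oldest first]: 237 @ $22 = $5,214
Oct 13, 272 sold [FIFO — oldest first]: 42 @ $22 + 230 @ $25 = $6,674
Oct 15, 59 sold [FIFO — oldest first]: 59 @ $25 = $1,475
Total COGS = $5,214 + $6,674 + $1,475 = $13,363
Ending inventory: 5 @ $25 + 135 @ $22 = $3,095
Check: goods available $16,458 = COGS $13,363 + ending $3,095

COGS = $13,363; ending inventory = $3,095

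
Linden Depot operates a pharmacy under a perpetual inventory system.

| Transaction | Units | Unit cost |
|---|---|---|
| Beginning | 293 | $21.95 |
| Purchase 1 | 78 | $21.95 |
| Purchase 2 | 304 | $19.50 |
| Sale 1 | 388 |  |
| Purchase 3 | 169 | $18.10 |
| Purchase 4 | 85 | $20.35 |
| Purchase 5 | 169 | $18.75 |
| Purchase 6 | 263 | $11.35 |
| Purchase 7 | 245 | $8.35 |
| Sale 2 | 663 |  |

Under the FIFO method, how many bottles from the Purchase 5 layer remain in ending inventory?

47

Sale 1 (388) [FIFO — oldest first]: 293 @ $21.95 + 78 @ $21.95 + 17 @ $19.50 = $8,474.95
Sale 2 (663) [FIFO — oldest first]: 287 @ $19.50 + 169 @ $18.10 + 85 @ $20.35 + 122 @ $18.75 = $12,672.65
Total COGS = $8,474.95 + $12,672.65 = $21,147.60
Ending inventory: 47 @ $18.75 + 263 @ $11.35 + 245 @ $8.35 = $5,912.05
Check: goods available $27,059.65 = COGS $21,147.60 + ending $5,912.05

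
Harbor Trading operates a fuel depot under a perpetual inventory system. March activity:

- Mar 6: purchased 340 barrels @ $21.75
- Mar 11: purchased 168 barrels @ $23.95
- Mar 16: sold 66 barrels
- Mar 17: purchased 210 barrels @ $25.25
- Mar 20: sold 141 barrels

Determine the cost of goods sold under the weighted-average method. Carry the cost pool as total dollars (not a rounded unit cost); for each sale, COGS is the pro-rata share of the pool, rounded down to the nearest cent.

After Mar 6: 340 on hand, pool $7,395.00 (≈ $21.7500 each)
After Mar 11: 508 on hand, pool $11,418.60 (≈ $22.4776 each)
Mar 16, sell 66: 66/508 × $11,418.60 → $1,483.51
After Mar 17: 652 on hand, pool $15,237.59 (≈ $23.3705 each)
Mar 20, sell 141: 141/652 × $15,237.59 → $3,295.24
Total COGS = $1,483.51 + $3,295.24 = $4,778.75
Ending inventory (cost pool remaining) = $11,942.35

COGS = $4,778.75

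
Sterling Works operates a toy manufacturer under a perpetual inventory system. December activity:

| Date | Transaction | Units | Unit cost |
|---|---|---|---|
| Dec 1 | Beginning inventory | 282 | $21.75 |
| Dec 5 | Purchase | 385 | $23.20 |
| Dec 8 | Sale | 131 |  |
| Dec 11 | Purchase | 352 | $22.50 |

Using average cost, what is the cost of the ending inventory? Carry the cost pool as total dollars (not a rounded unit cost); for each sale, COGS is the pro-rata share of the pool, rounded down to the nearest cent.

Ending inventory = $20,026.61

After Dec 1: 282 on hand, pool $6,133.50 (≈ $21.7500 each)
After Dec 5: 667 on hand, pool $15,065.50 (≈ $22.5870 each)
Dec 8, sell 131: 131/667 × $15,065.50 → $2,958.89
After Dec 11: 888 on hand, pool $20,026.61 (≈ $22.5525 each)
Ending inventory (cost pool remaining) = $20,026.61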